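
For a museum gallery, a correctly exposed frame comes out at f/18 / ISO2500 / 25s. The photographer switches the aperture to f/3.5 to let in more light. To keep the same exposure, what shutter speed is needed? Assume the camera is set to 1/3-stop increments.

Aperture: f/18 → f/16 → f/14 → f/13 → f/11 → f/10 → f/9 → f/8 → f/7.1 → f/6.3 → f/5.6 → f/5 → f/4.5 → f/4 → f/3.5 — 4 2/3 stops wider (brighter).
Need 4 2/3 stops darker from the shutter speed: 25 → 20 → 15 → 13 → 10 → 8 → 6 → 5 → 4 → 3.2 → 2.5 → 2 → 1.6 → 1.3 → 1.

1 s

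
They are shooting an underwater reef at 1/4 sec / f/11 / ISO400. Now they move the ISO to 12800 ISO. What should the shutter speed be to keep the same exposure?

1/125s

ISO: 400 → 800 → 1600 → 3200 → 6400 → 12800 — 5 stops higher (brighter).
Need 5 stops darker from the shutter speed: 1/4 → 1/8 → 1/15 → 1/30 → 1/60 → 1/125.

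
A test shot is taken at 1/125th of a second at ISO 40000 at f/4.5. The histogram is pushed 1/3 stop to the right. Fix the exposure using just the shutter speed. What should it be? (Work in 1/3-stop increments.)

Overexposed by 1/3 stop → need 1/3 stop darker.
Shutter speed: 1/125 → 1/160.

1/160s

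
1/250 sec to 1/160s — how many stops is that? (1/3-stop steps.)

2/3 stop

1/250 → 1/200 → 1/160 — count the steps: 2 third-stops = 2/3 stop.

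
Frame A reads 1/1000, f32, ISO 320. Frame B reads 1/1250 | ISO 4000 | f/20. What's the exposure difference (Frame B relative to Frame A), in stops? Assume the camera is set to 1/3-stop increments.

Aperture: f/32 → f/29 → f/25 → f/22 → f/20 — 1 1/3 stops larger aperture (brighter).
Shutter speed: 1/1000 → 1/1250 — 1/3 stop faster (darker).
ISO: 320 → 400 → 500 → 640 → 800 → 1000 → 1250 → 1600 → 2000 → 2500 → 3200 → 4000 — 3 2/3 stops higher (brighter).
Net: +1 1/3 −1/3 +3 2/3 = +4 2/3 stops.

4 2/3 stops brighter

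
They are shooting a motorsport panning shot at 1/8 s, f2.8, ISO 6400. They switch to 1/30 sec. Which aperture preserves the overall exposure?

Shutter speed: 1/8 → 1/15 → 1/30 — 2 stops shorter (darker).
Need 2 stops brighter from the aperture: f/2.8 → f/2 → f/1.4.

f/1.4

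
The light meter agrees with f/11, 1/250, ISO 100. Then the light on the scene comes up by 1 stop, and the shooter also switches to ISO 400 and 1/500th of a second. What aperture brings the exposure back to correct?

f/22

Scene light: 1 stop brighter.
ISO: 100 → 200 → 400 — 2 stops higher (brighter).
Shutter speed: 1/250 → 1/500 — 1 stop faster (darker).
Net so far: 2 stops brighter. Aperture: f/11 → f/16 → f/22.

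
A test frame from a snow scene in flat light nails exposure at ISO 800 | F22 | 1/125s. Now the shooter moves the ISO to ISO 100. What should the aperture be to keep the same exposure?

ISO: 800 → 400 → 200 → 100 — 3 stops lower (darker).
Need 3 stops brighter from the aperture: f/22 → f/16 → f/11 → f/8.

f/8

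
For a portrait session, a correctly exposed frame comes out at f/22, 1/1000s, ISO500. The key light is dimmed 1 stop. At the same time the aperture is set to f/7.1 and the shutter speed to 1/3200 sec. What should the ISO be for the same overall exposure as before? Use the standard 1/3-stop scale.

Scene light: 1 stop darker.
Aperture: f/22 → f/20 → f/18 → f/16 → f/14 → f/13 → f/11 → f/10 → f/9 → f/8 → f/7.1 — 3 1/3 stops larger aperture (brighter).
Shutter speed: 1/1000 → 1/1250 → 1/1600 → 1/2000 → 1/2500 → 1/3200 — 1 2/3 stops faster (darker).
Net so far: 2/3 stop brighter. ISO: 500 → 400 → 320.

ISO 320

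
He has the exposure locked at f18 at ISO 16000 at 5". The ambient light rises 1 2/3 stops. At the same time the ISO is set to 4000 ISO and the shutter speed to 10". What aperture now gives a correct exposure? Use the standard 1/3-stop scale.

f/22

Scene light: 1 2/3 stops brighter.
ISO: 16000 → 12800 → 10000 → 8000 → 6400 → 5000 → 4000 — 2 stops lower (darker).
Shutter speed: 5 → 6 → 8 → 10 — 1 stop slower (brighter).
Net so far: 2/3 stop brighter. Aperture: f/18 → f/20 → f/22.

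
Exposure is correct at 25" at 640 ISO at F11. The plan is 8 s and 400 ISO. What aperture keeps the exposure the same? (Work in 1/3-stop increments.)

f/5

Shutter speed: 25 → 20 → 15 → 13 → 10 → 8 — 1 2/3 stops shorter (darker).
ISO: 640 → 500 → 400 — 2/3 stop lower (darker).
Net change so far: 2 1/3 stops darker. Offset with the aperture: f/11 → f/10 → f/9 → f/8 → f/7.1 → f/6.3 → f/5.6 → f/5.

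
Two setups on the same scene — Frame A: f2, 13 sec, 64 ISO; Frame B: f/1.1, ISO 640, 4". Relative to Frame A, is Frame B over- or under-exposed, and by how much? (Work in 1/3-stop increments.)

Aperture: f/2 → f/1.8 → f/1.6 → f/1.4 → f/1.2 → f/1.1 — 1 2/3 stops larger aperture (brighter).
Shutter speed: 13 → 10 → 8 → 6 → 5 → 4 — 1 2/3 stops shorter (darker).
ISO: 64 → 80 → 100 → 125 → 160 → 200 → 250 → 320 → 400 → 500 → 640 — 3 1/3 stops higher (brighter).
Net: +1 2/3 −1 2/3 +3 1/3 = +3 1/3 stops.

3 1/3 stops brighter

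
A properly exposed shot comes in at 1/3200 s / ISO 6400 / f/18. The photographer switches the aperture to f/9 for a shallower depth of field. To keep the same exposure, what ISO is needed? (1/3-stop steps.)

ISO 1600

Aperture: f/18 → f/16 → f/14 → f/13 → f/11 → f/10 → f/9 — 2 stops larger aperture (brighter).
Need 2 stops darker from the ISO: 6400 → 5000 → 4000 → 3200 → 2500 → 2000 → 1600.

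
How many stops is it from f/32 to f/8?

f/32 → f/22 → f/16 → f/11 → f/8 — count the steps: 4 stops.

4 stops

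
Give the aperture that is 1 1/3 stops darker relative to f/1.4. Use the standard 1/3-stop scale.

Aperture: f/1.4 → f/1.6 → f/1.8 → f/2 → f/2.2 — 1 1/3 stops narrower (darker).

f/2.2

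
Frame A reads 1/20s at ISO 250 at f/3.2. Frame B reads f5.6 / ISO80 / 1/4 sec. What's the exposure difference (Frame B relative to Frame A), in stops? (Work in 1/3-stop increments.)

1 stop darker

Aperture: f/3.2 → f/3.5 → f/4 → f/4.5 → f/5 → f/5.6 — 1 2/3 stops narrower (darker).
Shutter speed: 1/20 → 1/15 → 1/13 → 1/10 → 1/8 → 1/6 → 1/5 → 1/4 — 2 1/3 stops slower (brighter).
ISO: 250 → 200 → 160 → 125 → 100 → 80 — 1 2/3 stops dropped (darker).
Net: −1 2/3 +2 1/3 −1 2/3 = −1 stop.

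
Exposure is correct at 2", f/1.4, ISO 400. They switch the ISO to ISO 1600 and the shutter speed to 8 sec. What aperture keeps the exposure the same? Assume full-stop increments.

ISO: 400 → 800 → 1600 — 2 stops higher (brighter).
Shutter speed: 2 → 4 → 8 — 2 stops slower (brighter).
Net change so far: 4 stops brighter. Offset with the aperture: f/1.4 → f/2 → f/2.8 → f/4 → f/5.6.

f/5.6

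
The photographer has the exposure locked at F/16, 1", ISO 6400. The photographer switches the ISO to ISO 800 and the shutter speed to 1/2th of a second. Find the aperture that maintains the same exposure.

ISO: 6400 → 3200 → 1600 → 800 — 3 stops dropped (darker).
Shutter speed: 1 → 1/2 — 1 stop faster (darker).
Net change so far: 4 stops darker. Offset with the aperture: f/16 → f/11 → f/8 → f/5.6 → f/4.

f/4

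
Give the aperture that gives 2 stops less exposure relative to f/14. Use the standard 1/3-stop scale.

Aperture: f/14 → f/16 → f/18 → f/20 → f/22 → f/25 → f/29 — 2 stops stopped down (darker).

f/29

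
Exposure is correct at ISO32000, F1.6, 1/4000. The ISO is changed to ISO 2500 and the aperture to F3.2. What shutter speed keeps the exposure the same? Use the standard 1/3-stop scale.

ISO: 32000 → 25600 → 20000 → 16000 → 12800 → 10000 → 8000 → 6400 → 5000 → 4000 → 3200 → 2500 — 3 2/3 stops lower (darker).
Aperture: f/1.6 → f/1.8 → f/2 → f/2.2 → f/2.5 → f/2.8 → f/3.2 — 2 stops smaller aperture (darker).
Net change so far: 5 2/3 stops darker. Offset with the shutter speed: 1/4000 → 1/3200 → 1/2500 → 1/2000 → 1/1600 → 1/1250 → 1/1000 → 1/800 → 1/640 → 1/500 → 1/400 → 1/320 → 1/250 → 1/200 → 1/160 → 1/125 → 1/100 → 1/80.

1/80s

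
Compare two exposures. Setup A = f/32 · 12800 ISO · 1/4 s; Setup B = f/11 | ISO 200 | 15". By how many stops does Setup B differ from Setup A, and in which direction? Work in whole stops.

3 stops brighter

Aperture: f/32 → f/22 → f/16 → f/11 — 3 stops larger aperture (brighter).
Shutter speed: 1/4 → 1/2 → 1 → 2 → 4 → 8 → 15 — 6 stops longer (brighter).
ISO: 12800 → 6400 → 3200 → 1600 → 800 → 400 → 200 — 6 stops dropped (darker).
Net: +3 +6 −6 = +3 stops.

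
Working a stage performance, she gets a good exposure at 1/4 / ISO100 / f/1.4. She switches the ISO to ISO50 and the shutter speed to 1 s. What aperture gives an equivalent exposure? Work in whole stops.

f/2

ISO: 100 → 50 — 1 stop lower (darker).
Shutter speed: 1/4 → 1/2 → 1 — 2 stops slower (brighter).
Net change so far: 1 stop brighter. Offset with the aperture: f/1.4 → f/2.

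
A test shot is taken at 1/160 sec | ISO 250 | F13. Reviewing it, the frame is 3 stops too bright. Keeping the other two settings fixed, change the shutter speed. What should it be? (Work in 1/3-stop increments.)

Overexposed by 3 stops → need 3 stops darker.
Shutter speed: 1/160 → 1/200 → 1/250 → 1/320 → 1/400 → 1/500 → 1/640 → 1/800 → 1/1000 → 1/1250.

1/1250s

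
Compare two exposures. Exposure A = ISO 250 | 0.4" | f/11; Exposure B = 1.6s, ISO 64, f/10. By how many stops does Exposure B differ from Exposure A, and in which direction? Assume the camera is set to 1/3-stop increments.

Aperture: f/11 → f/10 — 1/3 stop opened up (brighter).
Shutter speed: 0.4 → 0.5 → 0.6 → 0.8 → 1 → 1.3 → 1.6 — 2 stops longer (brighter).
ISO: 250 → 200 → 160 → 125 → 100 → 80 → 64 — 2 stops dropped (darker).
Net: +1/3 +2 −2 = +1/3 stops.

1/3 stop brighter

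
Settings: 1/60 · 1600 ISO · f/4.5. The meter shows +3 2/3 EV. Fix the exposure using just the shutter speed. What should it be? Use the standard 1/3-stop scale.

1/800s

Overexposed by 3 2/3 stops → need 3 2/3 stops darker.
Shutter speed: 1/60 → 1/80 → 1/100 → 1/125 → 1/160 → 1/200 → 1/250 → 1/320 → 1/400 → 1/500 → 1/640 → 1/800.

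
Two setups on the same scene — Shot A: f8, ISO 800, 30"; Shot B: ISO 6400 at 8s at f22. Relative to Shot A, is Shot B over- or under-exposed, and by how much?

Aperture: f/8 → f/11 → f/16 → f/22 — 3 stops smaller aperture (darker).
Shutter speed: 30 → 15 → 8 — 2 stops faster (darker).
ISO: 800 → 1600 → 3200 → 6400 — 3 stops raised (brighter).
Net: −3 −2 +3 = −2 stops.

2 stops darker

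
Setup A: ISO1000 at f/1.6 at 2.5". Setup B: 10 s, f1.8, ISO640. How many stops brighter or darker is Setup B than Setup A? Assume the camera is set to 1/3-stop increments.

Aperture: f/1.6 → f/1.8 — 1/3 stop narrower (darker).
Shutter speed: 2.5 → 3.2 → 4 → 5 → 6 → 8 → 10 — 2 stops slower (brighter).
ISO: 1000 → 800 → 640 — 2/3 stop lower (darker).
Net: −1/3 +2 −2/3 = +1 stop.

1 stop brighter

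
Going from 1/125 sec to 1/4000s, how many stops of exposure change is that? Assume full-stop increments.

1/125 → 1/250 → 1/500 → 1/1000 → 1/2000 → 1/4000 — count the steps: 5 stops.

5 stops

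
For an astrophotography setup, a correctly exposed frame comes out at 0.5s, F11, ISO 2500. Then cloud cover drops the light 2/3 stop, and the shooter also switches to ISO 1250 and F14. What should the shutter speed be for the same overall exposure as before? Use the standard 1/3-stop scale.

2.5 s

Scene light: 2/3 stop darker.
ISO: 2500 → 2000 → 1600 → 1250 — 1 stop lower (darker).
Aperture: f/11 → f/13 → f/14 — 2/3 stop stopped down (darker).
Net so far: 2 1/3 stops darker. Shutter speed: 0.5 → 0.6 → 0.8 → 1 → 1.3 → 1.6 → 2 → 2.5.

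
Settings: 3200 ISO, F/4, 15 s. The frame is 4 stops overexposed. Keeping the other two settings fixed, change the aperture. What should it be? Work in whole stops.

f/16

Overexposed by 4 stops → need 4 stops darker.
Aperture: f/4 → f/5.6 → f/8 → f/11 → f/16.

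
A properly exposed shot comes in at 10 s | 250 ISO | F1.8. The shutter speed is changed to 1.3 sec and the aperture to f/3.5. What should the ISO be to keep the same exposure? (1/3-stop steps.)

Shutter speed: 10 → 8 → 6 → 5 → 4 → 3.2 → 2.5 → 2 → 1.6 → 1.3 — 3 stops faster (darker).
Aperture: f/1.8 → f/2 → f/2.2 → f/2.5 → f/2.8 → f/3.2 → f/3.5 — 2 stops stopped down (darker).
Net change so far: 5 stops darker. Offset with the ISO: 250 → 320 → 400 → 500 → 640 → 800 → 1000 → 1250 → 1600 → 2000 → 2500 → 3200 → 4000 → 5000 → 6400 → 8000.

ISO 8000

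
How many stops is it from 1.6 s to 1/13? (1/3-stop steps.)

4 1/3 stops

1.6 → 1.3 → 1 → 0.8 → 0.6 → 0.5 → 0.4 → 0.3 → 1/4 → 1/5 → 1/6 → 1/8 → 1/10 → 1/13 — count the steps: 13 third-stops = 4 1/3 stops.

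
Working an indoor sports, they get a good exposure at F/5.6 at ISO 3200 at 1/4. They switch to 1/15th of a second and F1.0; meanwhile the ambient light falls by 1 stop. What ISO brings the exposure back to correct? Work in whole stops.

Scene light: 1 stop darker.
Shutter speed: 1/4 → 1/8 → 1/15 — 2 stops faster (darker).
Aperture: f/5.6 → f/4 → f/2.8 → f/2 → f/1.4 → f/1.0 — 5 stops opened up (brighter).
Net so far: 2 stops brighter. ISO: 3200 → 1600 → 800.

ISO 800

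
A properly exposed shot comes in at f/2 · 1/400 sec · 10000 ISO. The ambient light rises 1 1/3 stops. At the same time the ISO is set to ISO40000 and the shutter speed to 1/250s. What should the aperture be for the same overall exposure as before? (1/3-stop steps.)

Scene light: 1 1/3 stops brighter.
ISO: 10000 → 12800 → 16000 → 20000 → 25600 → 32000 → 40000 — 2 stops higher (brighter).
Shutter speed: 1/400 → 1/320 → 1/250 — 2/3 stop longer (brighter).
Net so far: 4 stops brighter. Aperture: f/2 → f/2.2 → f/2.5 → f/2.8 → f/3.2 → f/3.5 → f/4 → f/4.5 → f/5 → f/5.6 → f/6.3 → f/7.1 → f/8.

f/8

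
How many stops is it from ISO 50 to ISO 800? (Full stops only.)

50 → 100 → 200 → 400 → 800 — count the steps: 4 stops.

4 stops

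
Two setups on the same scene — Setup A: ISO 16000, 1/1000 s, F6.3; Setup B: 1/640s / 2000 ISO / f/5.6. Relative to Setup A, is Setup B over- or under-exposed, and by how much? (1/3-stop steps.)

2 stops darker

Aperture: f/6.3 → f/5.6 — 1/3 stop larger aperture (brighter).
Shutter speed: 1/1000 → 1/800 → 1/640 — 2/3 stop slower (brighter).
ISO: 16000 → 12800 → 10000 → 8000 → 6400 → 5000 → 4000 → 3200 → 2500 → 2000 — 3 stops lower (darker).
Net: +1/3 +2/3 −3 = −2 stops.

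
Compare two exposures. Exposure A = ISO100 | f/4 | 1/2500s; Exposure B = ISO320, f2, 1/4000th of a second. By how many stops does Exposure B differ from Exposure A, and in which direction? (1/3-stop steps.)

Aperture: f/4 → f/3.5 → f/3.2 → f/2.8 → f/2.5 → f/2.2 → f/2 — 2 stops larger aperture (brighter).
Shutter speed: 1/2500 → 1/3200 → 1/4000 — 2/3 stop faster (darker).
ISO: 100 → 125 → 160 → 200 → 250 → 320 — 1 2/3 stops higher (brighter).
Net: +2 −2/3 +1 2/3 = +3 stops.

3 stops brighter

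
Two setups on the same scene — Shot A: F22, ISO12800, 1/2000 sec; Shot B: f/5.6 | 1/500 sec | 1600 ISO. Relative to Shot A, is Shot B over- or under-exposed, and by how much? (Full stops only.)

3 stops brighter

Aperture: f/22 → f/16 → f/11 → f/8 → f/5.6 — 4 stops wider (brighter).
Shutter speed: 1/2000 → 1/1000 → 1/500 — 2 stops longer (brighter).
ISO: 12800 → 6400 → 3200 → 1600 — 3 stops lower (darker).
Net: +4 +2 −3 = +3 stops.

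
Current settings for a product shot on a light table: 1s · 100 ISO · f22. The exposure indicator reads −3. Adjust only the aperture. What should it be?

Underexposed by 3 stops → need 3 stops brighter.
Aperture: f/22 → f/16 → f/11 → f/8.

f/8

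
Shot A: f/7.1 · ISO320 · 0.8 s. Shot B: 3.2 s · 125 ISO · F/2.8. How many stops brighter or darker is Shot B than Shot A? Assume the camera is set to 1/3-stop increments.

Aperture: f/7.1 → f/6.3 → f/5.6 → f/5 → f/4.5 → f/4 → f/3.5 → f/3.2 → f/2.8 — 2 2/3 stops opened up (brighter).
Shutter speed: 0.8 → 1 → 1.3 → 1.6 → 2 → 2.5 → 3.2 — 2 stops longer (brighter).
ISO: 320 → 250 → 200 → 160 → 125 — 1 1/3 stops lower (darker).
Net: +2 2/3 +2 −1 1/3 = +3 1/3 stops.

3 1/3 stops brighter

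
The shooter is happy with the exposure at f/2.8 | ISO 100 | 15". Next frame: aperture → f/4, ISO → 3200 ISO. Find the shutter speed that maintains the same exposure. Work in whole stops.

Aperture: f/2.8 → f/4 — 1 stop stopped down (darker).
ISO: 100 → 200 → 400 → 800 → 1600 → 3200 — 5 stops higher (brighter).
Net change so far: 4 stops brighter. Offset with the shutter speed: 15 → 8 → 4 → 2 → 1.

1 s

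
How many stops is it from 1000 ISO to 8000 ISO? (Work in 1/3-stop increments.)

1000 → 1250 → 1600 → 2000 → 2500 → 3200 → 4000 → 5000 → 6400 → 8000 — count the steps: 9 third-stops = 3 stops.

3 stops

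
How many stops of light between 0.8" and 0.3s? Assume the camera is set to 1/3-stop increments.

0.8 → 0.6 → 0.5 → 0.4 → 0.3 — count the steps: 4 third-stops = 1 1/3 stops.

1 1/3 stops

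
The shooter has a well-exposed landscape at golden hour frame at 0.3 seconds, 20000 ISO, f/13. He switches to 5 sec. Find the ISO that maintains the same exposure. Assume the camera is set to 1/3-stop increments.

Shutter speed: 0.3 → 0.4 → 0.5 → 0.6 → 0.8 → 1 → 1.3 → 1.6 → 2 → 2.5 → 3.2 → 4 → 5 — 4 stops slower (brighter).
Need 4 stops darker from the ISO: 20000 → 16000 → 12800 → 10000 → 8000 → 6400 → 5000 → 4000 → 3200 → 2500 → 2000 → 1600 → 1250.

ISO 1250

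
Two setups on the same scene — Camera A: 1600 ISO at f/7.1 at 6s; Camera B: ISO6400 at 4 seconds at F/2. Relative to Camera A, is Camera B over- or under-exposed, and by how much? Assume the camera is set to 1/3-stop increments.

Aperture: f/7.1 → f/6.3 → f/5.6 → f/5 → f/4.5 → f/4 → f/3.5 → f/3.2 → f/2.8 → f/2.5 → f/2.2 → f/2 — 3 2/3 stops wider (brighter).
Shutter speed: 6 → 5 → 4 — 2/3 stop faster (darker).
ISO: 1600 → 2000 → 2500 → 3200 → 4000 → 5000 → 6400 — 2 stops raised (brighter).
Net: +3 2/3 −2/3 +2 = +5 stops.

5 stops brighter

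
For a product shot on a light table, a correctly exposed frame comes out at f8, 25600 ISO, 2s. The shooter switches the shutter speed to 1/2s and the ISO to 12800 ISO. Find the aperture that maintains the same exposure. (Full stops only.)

f/2.8

Shutter speed: 2 → 1 → 1/2 — 2 stops faster (darker).
ISO: 25600 → 12800 — 1 stop lower (darker).
Net change so far: 3 stops darker. Offset with the aperture: f/8 → f/5.6 → f/4 → f/2.8.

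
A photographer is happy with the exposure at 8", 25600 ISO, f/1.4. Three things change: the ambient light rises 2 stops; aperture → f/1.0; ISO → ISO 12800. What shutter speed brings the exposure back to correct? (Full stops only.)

Scene light: 2 stops brighter.
Aperture: f/1.4 → f/1.0 — 1 stop larger aperture (brighter).
ISO: 25600 → 12800 — 1 stop lower (darker).
Net so far: 2 stops brighter. Shutter speed: 8 → 4 → 2.

2 s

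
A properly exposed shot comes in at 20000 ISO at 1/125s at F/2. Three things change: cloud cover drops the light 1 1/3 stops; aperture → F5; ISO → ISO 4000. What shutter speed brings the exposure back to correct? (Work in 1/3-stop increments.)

Scene light: 1 1/3 stops darker.
Aperture: f/2 → f/2.2 → f/2.5 → f/2.8 → f/3.2 → f/3.5 → f/4 → f/4.5 → f/5 — 2 2/3 stops narrower (darker).
ISO: 20000 → 16000 → 12800 → 10000 → 8000 → 6400 → 5000 → 4000 — 2 1/3 stops lower (darker).
Net so far: 6 1/3 stops darker. Shutter speed: 1/125 → 1/100 → 1/80 → 1/60 → 1/50 → 1/40 → 1/30 → 1/25 → 1/20 → 1/15 → 1/13 → 1/10 → 1/8 → 1/6 → 1/5 → 1/4 → 0.3 → 0.4 → 0.5 → 0.6.

0.6 s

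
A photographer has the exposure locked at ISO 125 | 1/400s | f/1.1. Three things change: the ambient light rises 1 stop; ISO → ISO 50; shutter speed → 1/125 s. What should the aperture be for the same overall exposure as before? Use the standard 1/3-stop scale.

f/1.8

Scene light: 1 stop brighter.
ISO: 125 → 100 → 80 → 64 → 50 — 1 1/3 stops dropped (darker).
Shutter speed: 1/400 → 1/320 → 1/250 → 1/200 → 1/160 → 1/125 — 1 2/3 stops longer (brighter).
Net so far: 1 1/3 stops brighter. Aperture: f/1.1 → f/1.2 → f/1.4 → f/1.6 → f/1.8.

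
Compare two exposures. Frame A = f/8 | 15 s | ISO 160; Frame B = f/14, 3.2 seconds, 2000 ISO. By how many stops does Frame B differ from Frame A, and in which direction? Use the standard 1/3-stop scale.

1/3 stop darker

Aperture: f/8 → f/9 → f/10 → f/11 → f/13 → f/14 — 1 2/3 stops smaller aperture (darker).
Shutter speed: 15 → 13 → 10 → 8 → 6 → 5 → 4 → 3.2 — 2 1/3 stops faster (darker).
ISO: 160 → 200 → 250 → 320 → 400 → 500 → 640 → 800 → 1000 → 1250 → 1600 → 2000 — 3 2/3 stops raised (brighter).
Net: −1 2/3 −2 1/3 +3 2/3 = −1/3 stops.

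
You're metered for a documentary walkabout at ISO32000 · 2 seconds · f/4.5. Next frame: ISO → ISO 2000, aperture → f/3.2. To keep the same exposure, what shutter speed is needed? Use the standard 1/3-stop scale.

ISO: 32000 → 25600 → 20000 → 16000 → 12800 → 10000 → 8000 → 6400 → 5000 → 4000 → 3200 → 2500 → 2000 — 4 stops lower (darker).
Aperture: f/4.5 → f/4 → f/3.5 → f/3.2 — 1 stop larger aperture (brighter).
Net change so far: 3 stops darker. Offset with the shutter speed: 2 → 2.5 → 3.2 → 4 → 5 → 6 → 8 → 10 → 13 → 15.

15 s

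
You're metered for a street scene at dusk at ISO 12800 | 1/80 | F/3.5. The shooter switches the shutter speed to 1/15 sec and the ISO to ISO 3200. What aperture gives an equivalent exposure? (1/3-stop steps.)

Shutter speed: 1/80 → 1/60 → 1/50 → 1/40 → 1/30 → 1/25 → 1/20 → 1/15 — 2 1/3 stops longer (brighter).
ISO: 12800 → 10000 → 8000 → 6400 → 5000 → 4000 → 3200 — 2 stops dropped (darker).
Net change so far: 1/3 stop brighter. Offset with the aperture: f/3.5 → f/4.

f/4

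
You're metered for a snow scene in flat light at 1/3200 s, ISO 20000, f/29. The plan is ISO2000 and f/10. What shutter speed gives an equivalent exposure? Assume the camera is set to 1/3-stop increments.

1/2500s

ISO: 20000 → 16000 → 12800 → 10000 → 8000 → 6400 → 5000 → 4000 → 3200 → 2500 → 2000 — 3 1/3 stops lower (darker).
Aperture: f/29 → f/25 → f/22 → f/20 → f/18 → f/16 → f/14 → f/13 → f/11 → f/10 — 3 stops wider (brighter).
Net change so far: 1/3 stop darker. Offset with the shutter speed: 1/3200 → 1/2500.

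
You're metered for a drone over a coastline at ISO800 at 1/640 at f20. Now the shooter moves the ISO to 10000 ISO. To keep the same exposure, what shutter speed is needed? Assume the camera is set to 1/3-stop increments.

ISO: 800 → 1000 → 1250 → 1600 → 2000 → 2500 → 3200 → 4000 → 5000 → 6400 → 8000 → 10000 — 3 2/3 stops raised (brighter).
Need 3 2/3 stops darker from the shutter speed: 1/640 → 1/800 → 1/1000 → 1/1250 → 1/1600 → 1/2000 → 1/2500 → 1/3200 → 1/4000 → 1/5000 → 1/6400 → 1/8000.

1/8000s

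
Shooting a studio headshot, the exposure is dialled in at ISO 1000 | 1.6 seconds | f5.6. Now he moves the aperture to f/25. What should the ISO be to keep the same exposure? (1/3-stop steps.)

ISO 20000

Aperture: f/5.6 → f/6.3 → f/7.1 → f/8 → f/9 → f/10 → f/11 → f/13 → f/14 → f/16 → f/18 → f/20 → f/22 → f/25 — 4 1/3 stops narrower (darker).
Need 4 1/3 stops brighter from the ISO: 1000 → 1250 → 1600 → 2000 → 2500 → 3200 → 4000 → 5000 → 6400 → 8000 → 10000 → 12800 → 16000 → 20000.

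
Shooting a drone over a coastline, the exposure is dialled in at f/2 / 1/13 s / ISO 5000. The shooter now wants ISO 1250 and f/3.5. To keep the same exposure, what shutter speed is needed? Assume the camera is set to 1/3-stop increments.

ISO: 5000 → 4000 → 3200 → 2500 → 2000 → 1600 → 1250 — 2 stops lower (darker).
Aperture: f/2 → f/2.2 → f/2.5 → f/2.8 → f/3.2 → f/3.5 — 1 2/3 stops stopped down (darker).
Net change so far: 3 2/3 stops darker. Offset with the shutter speed: 1/13 → 1/10 → 1/8 → 1/6 → 1/5 → 1/4 → 0.3 → 0.4 → 0.5 → 0.6 → 0.8 → 1.

1 s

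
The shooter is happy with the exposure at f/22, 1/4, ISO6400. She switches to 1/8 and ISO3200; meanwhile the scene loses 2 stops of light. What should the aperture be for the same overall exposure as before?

f/5.6

Scene light: 2 stops darker.
Shutter speed: 1/4 → 1/8 — 1 stop shorter (darker).
ISO: 6400 → 3200 — 1 stop lower (darker).
Net so far: 4 stops darker. Aperture: f/22 → f/16 → f/11 → f/8 → f/5.6.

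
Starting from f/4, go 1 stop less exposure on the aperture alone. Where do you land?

Aperture: f/4 → f/5.6 — 1 stop narrower (darker).

f/5.6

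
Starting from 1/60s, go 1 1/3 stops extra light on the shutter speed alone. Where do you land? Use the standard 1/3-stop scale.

Shutter speed: 1/60 → 1/50 → 1/40 → 1/30 → 1/25 — 1 1/3 stops slower (brighter).

1/25s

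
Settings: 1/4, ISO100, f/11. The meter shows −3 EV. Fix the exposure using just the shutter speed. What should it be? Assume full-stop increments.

Underexposed by 3 stops → need 3 stops brighter.
Shutter speed: 1/4 → 1/2 → 1 → 2.

2 s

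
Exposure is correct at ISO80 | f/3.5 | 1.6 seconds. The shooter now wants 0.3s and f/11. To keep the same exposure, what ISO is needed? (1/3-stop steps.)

Shutter speed: 1.6 → 1.3 → 1 → 0.8 → 0.6 → 0.5 → 0.4 → 0.3 — 2 1/3 stops faster (darker).
Aperture: f/3.5 → f/4 → f/4.5 → f/5 → f/5.6 → f/6.3 → f/7.1 → f/8 → f/9 → f/10 → f/11 — 3 1/3 stops narrower (darker).
Net change so far: 5 2/3 stops darker. Offset with the ISO: 80 → 100 → 125 → 160 → 200 → 250 → 320 → 400 → 500 → 640 → 800 → 1000 → 1250 → 1600 → 2000 → 2500 → 3200 → 4000.

ISO 4000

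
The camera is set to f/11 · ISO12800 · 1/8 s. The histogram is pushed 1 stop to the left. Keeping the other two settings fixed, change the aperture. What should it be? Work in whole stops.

Underexposed by 1 stop → need 1 stop brighter.
Aperture: f/11 → f/8.

f/8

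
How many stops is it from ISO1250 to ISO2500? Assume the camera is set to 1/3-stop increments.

1250 → 1600 → 2000 → 2500 — count the steps: 3 third-stops = 1 stop.

1 stop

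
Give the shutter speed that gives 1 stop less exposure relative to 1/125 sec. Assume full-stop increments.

Shutter speed: 1/125 → 1/250 — 1 stop shorter (darker).

1/250s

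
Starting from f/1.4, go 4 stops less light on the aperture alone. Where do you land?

f/5.6

Aperture: f/1.4 → f/2 → f/2.8 → f/4 → f/5.6 — 4 stops narrower (darker).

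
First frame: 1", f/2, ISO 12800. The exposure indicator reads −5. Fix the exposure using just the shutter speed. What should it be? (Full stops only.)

30 s

Underexposed by 5 stops → need 5 stops brighter.
Shutter speed: 1 → 2 → 4 → 8 → 15 → 30.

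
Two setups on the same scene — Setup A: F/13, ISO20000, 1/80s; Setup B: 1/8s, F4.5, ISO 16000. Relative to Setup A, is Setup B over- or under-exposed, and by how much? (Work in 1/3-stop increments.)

6 stops brighter

Aperture: f/13 → f/11 → f/10 → f/9 → f/8 → f/7.1 → f/6.3 → f/5.6 → f/5 → f/4.5 — 3 stops opened up (brighter).
Shutter speed: 1/80 → 1/60 → 1/50 → 1/40 → 1/30 → 1/25 → 1/20 → 1/15 → 1/13 → 1/10 → 1/8 — 3 1/3 stops slower (brighter).
ISO: 20000 → 16000 — 1/3 stop dropped (darker).
Net: +3 +3 1/3 −1/3 = +6 stops.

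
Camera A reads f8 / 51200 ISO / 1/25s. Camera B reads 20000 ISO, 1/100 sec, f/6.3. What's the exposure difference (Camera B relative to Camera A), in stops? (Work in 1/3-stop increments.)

2 2/3 stops darker

Aperture: f/8 → f/7.1 → f/6.3 — 2/3 stop wider (brighter).
Shutter speed: 1/25 → 1/30 → 1/40 → 1/50 → 1/60 → 1/80 → 1/100 — 2 stops faster (darker).
ISO: 51200 → 40000 → 32000 → 25600 → 20000 — 1 1/3 stops lower (darker).
Net: +2/3 −2 −1 1/3 = −2 2/3 stops.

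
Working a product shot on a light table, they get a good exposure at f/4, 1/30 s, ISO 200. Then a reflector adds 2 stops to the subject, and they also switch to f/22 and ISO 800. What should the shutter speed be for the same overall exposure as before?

Scene light: 2 stops brighter.
Aperture: f/4 → f/5.6 → f/8 → f/11 → f/16 → f/22 — 5 stops smaller aperture (darker).
ISO: 200 → 400 → 800 — 2 stops higher (brighter).
Net so far: 1 stop darker. Shutter speed: 1/30 → 1/15.

1/15s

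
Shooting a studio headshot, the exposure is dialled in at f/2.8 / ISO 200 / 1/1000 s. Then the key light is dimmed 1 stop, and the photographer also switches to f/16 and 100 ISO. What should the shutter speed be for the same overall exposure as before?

Scene light: 1 stop darker.
Aperture: f/2.8 → f/4 → f/5.6 → f/8 → f/11 → f/16 — 5 stops smaller aperture (darker).
ISO: 200 → 100 — 1 stop lower (darker).
Net so far: 7 stops darker. Shutter speed: 1/1000 → 1/500 → 1/250 → 1/125 → 1/60 → 1/30 → 1/15 → 1/8.

1/8s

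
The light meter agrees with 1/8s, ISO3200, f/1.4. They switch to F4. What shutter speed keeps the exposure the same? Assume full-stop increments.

1 s

Aperture: f/1.4 → f/2 → f/2.8 → f/4 — 3 stops stopped down (darker).
Need 3 stops brighter from the shutter speed: 1/8 → 1/4 → 1/2 → 1.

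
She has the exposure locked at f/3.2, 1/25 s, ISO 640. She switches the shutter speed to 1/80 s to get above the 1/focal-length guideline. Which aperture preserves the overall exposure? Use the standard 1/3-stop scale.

f/1.8

Shutter speed: 1/25 → 1/30 → 1/40 → 1/50 → 1/60 → 1/80 — 1 2/3 stops shorter (darker).
Need 1 2/3 stops brighter from the aperture: f/3.2 → f/2.8 → f/2.5 → f/2.2 → f/2 → f/1.8.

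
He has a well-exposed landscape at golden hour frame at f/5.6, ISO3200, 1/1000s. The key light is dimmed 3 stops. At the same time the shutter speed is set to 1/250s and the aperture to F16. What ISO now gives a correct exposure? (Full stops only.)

Scene light: 3 stops darker.
Shutter speed: 1/1000 → 1/500 → 1/250 — 2 stops slower (brighter).
Aperture: f/5.6 → f/8 → f/11 → f/16 — 3 stops smaller aperture (darker).
Net so far: 4 stops darker. ISO: 3200 → 6400 → 12800 → 25600 → 51200.

ISO 51200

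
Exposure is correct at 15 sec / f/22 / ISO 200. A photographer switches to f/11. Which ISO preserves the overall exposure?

Aperture: f/22 → f/16 → f/11 — 2 stops opened up (brighter).
Need 2 stops darker from the ISO: 200 → 100 → 50.

ISO 50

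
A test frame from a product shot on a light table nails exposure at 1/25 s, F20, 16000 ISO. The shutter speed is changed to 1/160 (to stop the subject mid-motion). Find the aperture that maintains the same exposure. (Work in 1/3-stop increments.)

Shutter speed: 1/25 → 1/30 → 1/40 → 1/50 → 1/60 → 1/80 → 1/100 → 1/125 → 1/160 — 2 2/3 stops shorter (darker).
Need 2 2/3 stops brighter from the aperture: f/20 → f/18 → f/16 → f/14 → f/13 → f/11 → f/10 → f/9 → f/8.

f/8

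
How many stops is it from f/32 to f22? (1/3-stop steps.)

f/32 → f/29 → f/25 → f/22 — count the steps: 3 third-stops = 1 stop.

1 stop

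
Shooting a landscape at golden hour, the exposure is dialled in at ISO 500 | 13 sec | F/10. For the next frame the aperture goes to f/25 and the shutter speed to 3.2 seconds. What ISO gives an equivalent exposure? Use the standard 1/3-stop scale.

ISO 12800

Aperture: f/10 → f/11 → f/13 → f/14 → f/16 → f/18 → f/20 → f/22 → f/25 — 2 2/3 stops stopped down (darker).
Shutter speed: 13 → 10 → 8 → 6 → 5 → 4 → 3.2 — 2 stops faster (darker).
Net change so far: 4 2/3 stops darker. Offset with the ISO: 500 → 640 → 800 → 1000 → 1250 → 1600 → 2000 → 2500 → 3200 → 4000 → 5000 → 6400 → 8000 → 10000 → 12800.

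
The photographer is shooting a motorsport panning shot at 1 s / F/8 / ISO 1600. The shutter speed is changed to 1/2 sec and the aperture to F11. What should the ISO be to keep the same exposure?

Shutter speed: 1 → 1/2 — 1 stop shorter (darker).
Aperture: f/8 → f/11 — 1 stop stopped down (darker).
Net change so far: 2 stops darker. Offset with the ISO: 1600 → 3200 → 6400.

ISO 6400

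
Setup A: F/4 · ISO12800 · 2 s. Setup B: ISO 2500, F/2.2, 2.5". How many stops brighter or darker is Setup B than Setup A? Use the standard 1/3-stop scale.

Aperture: f/4 → f/3.5 → f/3.2 → f/2.8 → f/2.5 → f/2.2 — 1 2/3 stops opened up (brighter).
Shutter speed: 2 → 2.5 — 1/3 stop slower (brighter).
ISO: 12800 → 10000 → 8000 → 6400 → 5000 → 4000 → 3200 → 2500 — 2 1/3 stops dropped (darker).
Net: +1 2/3 +1/3 −2 1/3 = −1/3 stops.

1/3 stop darker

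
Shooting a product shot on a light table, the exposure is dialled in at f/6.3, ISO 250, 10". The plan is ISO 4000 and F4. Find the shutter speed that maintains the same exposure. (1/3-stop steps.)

ISO: 250 → 320 → 400 → 500 → 640 → 800 → 1000 → 1250 → 1600 → 2000 → 2500 → 3200 → 4000 — 4 stops raised (brighter).
Aperture: f/6.3 → f/5.6 → f/5 → f/4.5 → f/4 — 1 1/3 stops opened up (brighter).
Net change so far: 5 1/3 stops brighter. Offset with the shutter speed: 10 → 8 → 6 → 5 → 4 → 3.2 → 2.5 → 2 → 1.6 → 1.3 → 1 → 0.8 → 0.6 → 0.5 → 0.4 → 0.3 → 1/4.

1/4s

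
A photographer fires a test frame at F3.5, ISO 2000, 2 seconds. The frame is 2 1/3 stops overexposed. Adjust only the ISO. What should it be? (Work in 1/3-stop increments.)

Overexposed by 2 1/3 stops → need 2 1/3 stops darker.
ISO: 2000 → 1600 → 1250 → 1000 → 800 → 640 → 500 → 400.

ISO 400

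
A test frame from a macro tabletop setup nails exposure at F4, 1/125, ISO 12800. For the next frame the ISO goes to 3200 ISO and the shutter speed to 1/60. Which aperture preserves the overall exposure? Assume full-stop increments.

f/2.8

ISO: 12800 → 6400 → 3200 — 2 stops dropped (darker).
Shutter speed: 1/125 → 1/60 — 1 stop slower (brighter).
Net change so far: 1 stop darker. Offset with the aperture: f/4 → f/2.8.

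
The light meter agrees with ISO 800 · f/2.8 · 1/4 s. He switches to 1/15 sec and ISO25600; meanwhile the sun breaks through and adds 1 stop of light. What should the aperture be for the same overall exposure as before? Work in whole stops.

f/11

Scene light: 1 stop brighter.
Shutter speed: 1/4 → 1/8 → 1/15 — 2 stops faster (darker).
ISO: 800 → 1600 → 3200 → 6400 → 12800 → 25600 — 5 stops higher (brighter).
Net so far: 4 stops brighter. Aperture: f/2.8 → f/4 → f/5.6 → f/8 → f/11.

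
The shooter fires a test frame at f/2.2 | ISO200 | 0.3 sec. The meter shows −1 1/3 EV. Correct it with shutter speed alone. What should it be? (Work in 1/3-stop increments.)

Underexposed by 1 1/3 stops → need 1 1/3 stops brighter.
Shutter speed: 0.3 → 0.4 → 0.5 → 0.6 → 0.8.

0.8 s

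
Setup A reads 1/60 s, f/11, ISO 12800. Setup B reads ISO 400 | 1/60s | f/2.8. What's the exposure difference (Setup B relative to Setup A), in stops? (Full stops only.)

1 stop darker

Aperture: f/11 → f/8 → f/5.6 → f/4 → f/2.8 — 4 stops wider (brighter).
Shutter speed: unchanged.
ISO: 12800 → 6400 → 3200 → 1600 → 800 → 400 — 5 stops dropped (darker).
Net: +4 −5 = −1 stop.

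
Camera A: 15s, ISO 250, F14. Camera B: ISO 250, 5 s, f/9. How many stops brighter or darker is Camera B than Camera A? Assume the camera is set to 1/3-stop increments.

1/3 stop darker

Aperture: f/14 → f/13 → f/11 → f/10 → f/9 — 1 1/3 stops opened up (brighter).
Shutter speed: 15 → 13 → 10 → 8 → 6 → 5 — 1 2/3 stops faster (darker).
ISO: unchanged.
Net: +1 1/3 −1 2/3 = −1/3 stops.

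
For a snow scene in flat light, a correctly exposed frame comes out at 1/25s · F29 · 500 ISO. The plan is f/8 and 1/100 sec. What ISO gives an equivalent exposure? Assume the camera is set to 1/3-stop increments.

ISO 160

Aperture: f/29 → f/25 → f/22 → f/20 → f/18 → f/16 → f/14 → f/13 → f/11 → f/10 → f/9 → f/8 — 3 2/3 stops wider (brighter).
Shutter speed: 1/25 → 1/30 → 1/40 → 1/50 → 1/60 → 1/80 → 1/100 — 2 stops shorter (darker).
Net change so far: 1 2/3 stops brighter. Offset with the ISO: 500 → 400 → 320 → 250 → 200 → 160.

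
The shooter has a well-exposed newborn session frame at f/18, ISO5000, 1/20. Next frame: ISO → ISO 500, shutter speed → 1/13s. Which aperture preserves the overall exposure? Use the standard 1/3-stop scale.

ISO: 5000 → 4000 → 3200 → 2500 → 2000 → 1600 → 1250 → 1000 → 800 → 640 → 500 — 3 1/3 stops dropped (darker).
Shutter speed: 1/20 → 1/15 → 1/13 — 2/3 stop longer (brighter).
Net change so far: 2 2/3 stops darker. Offset with the aperture: f/18 → f/16 → f/14 → f/13 → f/11 → f/10 → f/9 → f/8 → f/7.1.

f/7.1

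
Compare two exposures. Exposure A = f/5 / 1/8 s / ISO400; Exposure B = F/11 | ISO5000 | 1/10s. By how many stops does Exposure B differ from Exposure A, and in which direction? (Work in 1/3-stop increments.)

1 stop brighter

Aperture: f/5 → f/5.6 → f/6.3 → f/7.1 → f/8 → f/9 → f/10 → f/11 — 2 1/3 stops stopped down (darker).
Shutter speed: 1/8 → 1/10 — 1/3 stop shorter (darker).
ISO: 400 → 500 → 640 → 800 → 1000 → 1250 → 1600 → 2000 → 2500 → 3200 → 4000 → 5000 — 3 2/3 stops raised (brighter).
Net: −2 1/3 −1/3 +3 2/3 = +1 stop.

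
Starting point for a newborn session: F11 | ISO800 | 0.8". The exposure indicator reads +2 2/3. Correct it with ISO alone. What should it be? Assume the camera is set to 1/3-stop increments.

Overexposed by 2 2/3 stops → need 2 2/3 stops darker.
ISO: 800 → 640 → 500 → 400 → 320 → 250 → 200 → 160 → 125.

ISO 125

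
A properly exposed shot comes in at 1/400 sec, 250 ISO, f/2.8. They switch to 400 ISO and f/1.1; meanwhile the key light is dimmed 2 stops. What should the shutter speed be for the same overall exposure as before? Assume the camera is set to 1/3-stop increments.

1/1000s

Scene light: 2 stops darker.
ISO: 250 → 320 → 400 — 2/3 stop raised (brighter).
Aperture: f/2.8 → f/2.5 → f/2.2 → f/2 → f/1.8 → f/1.6 → f/1.4 → f/1.2 → f/1.1 — 2 2/3 stops opened up (brighter).
Net so far: 1 1/3 stops brighter. Shutter speed: 1/400 → 1/500 → 1/640 → 1/800 → 1/1000.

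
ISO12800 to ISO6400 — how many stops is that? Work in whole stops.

12800 → 6400 — count the steps: 1 stop.

1 stop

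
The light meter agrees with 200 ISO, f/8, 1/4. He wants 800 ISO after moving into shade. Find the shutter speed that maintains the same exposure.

1/15s

ISO: 200 → 400 → 800 — 2 stops higher (brighter).
Need 2 stops darker from the shutter speed: 1/4 → 1/8 → 1/15.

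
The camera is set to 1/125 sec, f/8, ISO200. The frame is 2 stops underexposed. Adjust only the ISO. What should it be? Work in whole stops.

ISO 800

Underexposed by 2 stops → need 2 stops brighter.
ISO: 200 → 400 → 800.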